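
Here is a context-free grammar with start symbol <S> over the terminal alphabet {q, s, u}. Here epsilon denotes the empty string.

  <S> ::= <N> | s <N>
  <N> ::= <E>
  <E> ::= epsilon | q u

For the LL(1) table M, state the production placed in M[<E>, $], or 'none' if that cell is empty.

<E> ::= epsilon

FIRST(<E>) = {epsilon, q}
FIRST(<N>) = {epsilon, q}  (via <E>)
FIRST(<S>) = {epsilon, q, s}  (via <N>)
FOLLOW(<S>) includes $ since <S> is the start symbol.
FOLLOW(<N>): in <S>::=<N>, the suffix after <N> is empty, so FOLLOW(<N>) ⊇ FOLLOW(<S>) = {$}; in <S>::=s <N>, the suffix after <N> is empty, so FOLLOW(<N>) ⊇ FOLLOW(<S>) = {$}. Thus FOLLOW(<N>) = {$}.
FOLLOW(<E>): in <N>::=<E>, the suffix after <E> is empty, so FOLLOW(<E>) ⊇ FOLLOW(<N>) = {$}. Thus FOLLOW(<E>) = {$}.
For <E> ::= epsilon: FIRST(epsilon) = {epsilon}, so it goes in M[<E>, t] for t ∈ {}; since epsilon ∈ FIRST, also for every t ∈ FOLLOW(<E>) = {$}.
For <E> ::= q u: FIRST(q u) = {q}, so it goes in M[<E>, t] for t ∈ {q}.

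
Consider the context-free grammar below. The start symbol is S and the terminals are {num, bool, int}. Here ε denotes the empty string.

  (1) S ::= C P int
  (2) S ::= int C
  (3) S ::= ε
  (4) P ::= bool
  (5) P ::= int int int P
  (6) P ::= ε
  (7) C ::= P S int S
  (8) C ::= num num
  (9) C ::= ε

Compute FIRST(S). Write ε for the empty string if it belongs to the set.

FIRST(P): from P::=bool we get {bool}; from P::=int int int P we get {int}; from P::=ε we get {ε}. So FIRST(P) = {ε, bool, int}.
FIRST(S): from S::=C P int we get {bool, int, num}; from S::=int C we get {int}; from S::=ε we get {ε}. So FIRST(S) = {ε, bool, int, num}.
FIRST(C): from C::=P S int S we get {bool, int, num}; from C::=num num we get {num}; from C::=ε we get {ε}. So FIRST(C) = {ε, bool, int, num}.

{ε, bool, int, num}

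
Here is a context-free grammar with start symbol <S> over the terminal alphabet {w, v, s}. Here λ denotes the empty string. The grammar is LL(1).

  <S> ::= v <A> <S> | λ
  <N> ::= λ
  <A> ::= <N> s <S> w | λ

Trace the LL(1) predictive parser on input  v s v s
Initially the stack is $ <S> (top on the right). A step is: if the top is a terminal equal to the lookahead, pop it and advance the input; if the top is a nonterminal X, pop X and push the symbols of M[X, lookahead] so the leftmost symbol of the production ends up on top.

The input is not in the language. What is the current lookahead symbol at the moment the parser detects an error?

      Stack                    Input      Action
   1  $ <S>                    v s v s $  expand <S> ::= v <A> <S>
   2  $ <S> <A> v              v s v s $  match v
   3  $ <S> <A>                s v s $    expand <A> ::= <N> s <S> w
   4  $ <S> w <S> s <N>        s v s $    expand <N> ::= λ
   5  $ <S> w <S> s            s v s $    match s
   6  $ <S> w <S>              v s $      expand <S> ::= v <A> <S>
   7  $ <S> w <S> <A> v        v s $      match v
   8  $ <S> w <S> <A>          s $        expand <A> ::= <N> s <S> w
   9  $ <S> w <S> w <S> s <N>  s $        expand <N> ::= λ
  10  $ <S> w <S> w <S> s      s $        match s
  11  $ <S> w <S> w <S>        $          expand <S> ::= λ
  12  $ <S> w <S> w            $          error: top is terminal w but lookahead is $

$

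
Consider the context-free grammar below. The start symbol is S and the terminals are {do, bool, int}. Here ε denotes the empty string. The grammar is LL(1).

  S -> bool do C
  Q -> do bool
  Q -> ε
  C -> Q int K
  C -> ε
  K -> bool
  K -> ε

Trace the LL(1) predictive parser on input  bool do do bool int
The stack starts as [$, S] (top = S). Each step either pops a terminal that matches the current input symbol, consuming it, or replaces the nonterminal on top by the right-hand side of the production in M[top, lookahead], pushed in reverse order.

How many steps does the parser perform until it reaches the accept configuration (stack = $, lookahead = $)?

9

step 1: stack=$ S  input=bool do do bool int $  — expand S -> bool do C
step 2: stack=$ C do bool  input=bool do do bool int $  — match bool
step 3: stack=$ C do  input=do do bool int $  — match do
step 4: stack=$ C  input=do bool int $  — expand C -> Q int K
step 5: stack=$ K int Q  input=do bool int $  — expand Q -> do bool
step 6: stack=$ K int bool do  input=do bool int $  — match do
step 7: stack=$ K int bool  input=bool int $  — match bool
step 8: stack=$ K int  input=int $  — match int
step 9: stack=$ K  input=$  — expand K -> ε
Accept reached after 9 steps.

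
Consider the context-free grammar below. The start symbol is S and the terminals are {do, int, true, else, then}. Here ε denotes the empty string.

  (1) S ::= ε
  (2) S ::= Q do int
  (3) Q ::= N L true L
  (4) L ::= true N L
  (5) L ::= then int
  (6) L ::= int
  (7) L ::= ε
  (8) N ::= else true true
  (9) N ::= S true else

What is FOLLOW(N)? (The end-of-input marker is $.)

{do, int, then, true}

FIRST(L) = {ε, int, then, true}
FIRST(S) = {ε, else, true}  (via Q do int)
FIRST(N) = {else, true}  (via S true else)
FIRST(Q) = {else, true}  (via N L true L)
FOLLOW(S) includes $ since S is the start symbol.
FOLLOW(S): in N::=S true else, S is followed by true else with FIRST {true}. Thus FOLLOW(S) = {$, true}.
FOLLOW(Q): in S::=Q do int, Q is followed by do int with FIRST {do}. Thus FOLLOW(Q) = {do}.
FOLLOW(L): in Q::=N L true L (occurrence 1), L is followed by true L with FIRST {true}; in Q::=N L true L (occurrence 2), the suffix after L is empty, so FOLLOW(L) ⊇ FOLLOW(Q) = {do}; in L::=true N L, the suffix after L is empty (adds nothing new). Thus FOLLOW(L) = {do, true}.
FOLLOW(N): in Q::=N L true L, N is followed by L true L with FIRST {int, then, true}; in L::=true N L, N is followed by L with FIRST {ε, int, then, true}; in L::=true N L, the suffix after N is nullable, so FOLLOW(N) ⊇ FOLLOW(L) = {do, true}. Thus FOLLOW(N) = {do, int, then, true}.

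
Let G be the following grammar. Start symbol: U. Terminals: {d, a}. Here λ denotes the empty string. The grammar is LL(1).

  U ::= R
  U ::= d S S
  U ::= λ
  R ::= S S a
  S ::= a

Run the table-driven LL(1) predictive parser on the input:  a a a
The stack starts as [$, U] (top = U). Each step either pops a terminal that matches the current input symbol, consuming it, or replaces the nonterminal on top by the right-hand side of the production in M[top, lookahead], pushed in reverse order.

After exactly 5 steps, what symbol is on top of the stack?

a

     Stack    Input    Action
  1  $ U      a a a $  expand U ::= R
  2  $ R      a a a $  expand R ::= S S a
  3  $ a S S  a a a $  expand S ::= a
  4  $ a S a  a a a $  match a
  5  $ a S    a a $    expand S ::= a
Stack after step 5: $ a a (top = a).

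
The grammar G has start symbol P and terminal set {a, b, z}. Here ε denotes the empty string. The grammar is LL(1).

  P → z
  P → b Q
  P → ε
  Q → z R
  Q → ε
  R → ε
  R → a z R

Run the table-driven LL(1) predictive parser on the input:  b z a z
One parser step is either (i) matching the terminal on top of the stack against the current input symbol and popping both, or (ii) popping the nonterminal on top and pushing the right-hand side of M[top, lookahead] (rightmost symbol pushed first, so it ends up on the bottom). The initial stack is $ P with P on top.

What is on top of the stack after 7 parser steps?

R

step 1: stack=$ P  input=b z a z $  — expand P → b Q
step 2: stack=$ Q b  input=b z a z $  — match b
step 3: stack=$ Q  input=z a z $  — expand Q → z R
step 4: stack=$ R z  input=z a z $  — match z
step 5: stack=$ R  input=a z $  — expand R → a z R
step 6: stack=$ R z a  input=a z $  — match a
step 7: stack=$ R z  input=z $  — match z
Stack after step 7: $ R (top = R).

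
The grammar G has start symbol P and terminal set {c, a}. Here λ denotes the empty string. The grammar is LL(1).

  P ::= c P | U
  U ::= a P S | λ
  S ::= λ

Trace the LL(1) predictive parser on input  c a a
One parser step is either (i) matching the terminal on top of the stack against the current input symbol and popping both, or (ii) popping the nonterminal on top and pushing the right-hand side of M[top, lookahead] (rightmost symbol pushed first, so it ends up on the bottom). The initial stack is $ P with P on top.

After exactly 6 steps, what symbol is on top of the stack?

U

     Stack    Input    Action
  1  $ P      c a a $  expand P ::= c P
  2  $ P c    c a a $  match c
  3  $ P      a a $    expand P ::= U
  4  $ U      a a $    expand U ::= a P S
  5  $ S P a  a a $    match a
  6  $ S P    a $      expand P ::= U
Stack after step 6: $ S U (top = U).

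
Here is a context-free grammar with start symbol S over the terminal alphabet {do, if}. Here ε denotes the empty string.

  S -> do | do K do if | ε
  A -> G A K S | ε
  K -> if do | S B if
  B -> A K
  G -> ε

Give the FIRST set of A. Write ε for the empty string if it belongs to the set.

{ε, do, if}

FIRST(S): from S->do we get {do}; from S->do K do if we get {do}; from S->ε we get {ε}. So FIRST(S) = {ε, do}.
FIRST(G): from G->ε we get {ε}. So FIRST(G) = {ε}.
FIRST(A): from A->G A K S we get {do, if}; from A->ε we get {ε}. So FIRST(A) = {ε, do, if}.
FIRST(K): from K->if do we get {if}; from K->S B if we get {do, if}. So FIRST(K) = {do, if}.
FIRST(B): from B->A K we get {do, if}. So FIRST(B) = {do, if}.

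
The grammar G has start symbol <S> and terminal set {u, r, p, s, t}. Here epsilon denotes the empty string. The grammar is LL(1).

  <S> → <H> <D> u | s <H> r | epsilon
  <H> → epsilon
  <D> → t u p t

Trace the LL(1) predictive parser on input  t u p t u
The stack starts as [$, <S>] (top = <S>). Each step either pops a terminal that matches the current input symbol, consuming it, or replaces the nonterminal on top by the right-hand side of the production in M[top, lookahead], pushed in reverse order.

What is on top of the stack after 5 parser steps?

step 1: stack=$ <S>  input=t u p t u $  — expand <S> → <H> <D> u
step 2: stack=$ u <D> <H>  input=t u p t u $  — expand <H> → epsilon
step 3: stack=$ u <D>  input=t u p t u $  — expand <D> → t u p t
step 4: stack=$ u t p u t  input=t u p t u $  — match t
step 5: stack=$ u t p u  input=u p t u $  — match u
Stack after step 5: $ u t p (top = p).

p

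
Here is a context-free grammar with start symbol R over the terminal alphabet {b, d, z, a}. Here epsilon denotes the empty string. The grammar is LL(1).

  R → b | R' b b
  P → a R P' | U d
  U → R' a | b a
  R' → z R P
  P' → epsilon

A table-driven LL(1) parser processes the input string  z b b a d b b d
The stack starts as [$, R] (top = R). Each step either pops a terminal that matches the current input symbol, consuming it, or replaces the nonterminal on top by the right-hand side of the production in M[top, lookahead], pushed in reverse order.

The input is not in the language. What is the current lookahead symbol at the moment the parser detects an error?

step 1: stack=$ R  input=z b b a d b b d $  — expand R → R' b b
step 2: stack=$ b b R'  input=z b b a d b b d $  — expand R' → z R P
step 3: stack=$ b b P R z  input=z b b a d b b d $  — match z
step 4: stack=$ b b P R  input=b b a d b b d $  — expand R → b
step 5: stack=$ b b P b  input=b b a d b b d $  — match b
step 6: stack=$ b b P  input=b a d b b d $  — expand P → U d
step 7: stack=$ b b d U  input=b a d b b d $  — expand U → b a
step 8: stack=$ b b d a b  input=b a d b b d $  — match b
step 9: stack=$ b b d a  input=a d b b d $  — match a
step 10: stack=$ b b d  input=d b b d $  — match d
step 11: stack=$ b b  input=b b d $  — match b
step 12: stack=$ b  input=b d $  — match b
step 13: stack=$  input=d $  — error: stack empty but input remains

d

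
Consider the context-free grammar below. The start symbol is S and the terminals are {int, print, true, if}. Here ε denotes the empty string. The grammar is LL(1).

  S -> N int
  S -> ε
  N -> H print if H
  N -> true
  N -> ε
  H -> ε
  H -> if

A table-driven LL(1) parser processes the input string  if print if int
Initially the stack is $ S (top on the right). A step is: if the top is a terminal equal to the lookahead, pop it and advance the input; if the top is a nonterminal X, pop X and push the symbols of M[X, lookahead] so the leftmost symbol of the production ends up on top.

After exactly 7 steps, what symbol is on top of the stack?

step 1: stack=$ S  input=if print if int $  — expand S -> N int
step 2: stack=$ int N  input=if print if int $  — expand N -> H print if H
step 3: stack=$ int H if print H  input=if print if int $  — expand H -> if
step 4: stack=$ int H if print if  input=if print if int $  — match if
step 5: stack=$ int H if print  input=print if int $  — match print
step 6: stack=$ int H if  input=if int $  — match if
step 7: stack=$ int H  input=int $  — expand H -> ε
Stack after step 7: $ int (top = int).

int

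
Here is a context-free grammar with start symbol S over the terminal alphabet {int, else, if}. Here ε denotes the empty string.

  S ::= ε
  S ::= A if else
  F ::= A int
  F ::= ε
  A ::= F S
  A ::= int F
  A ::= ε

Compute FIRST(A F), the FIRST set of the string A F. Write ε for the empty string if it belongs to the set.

FIRST(S): from S::=ε we get {ε}; from S::=A if else we get {if, int}. So FIRST(S) = {ε, if, int}.
FIRST(F): from F::=A int we get {if, int}; from F::=ε we get {ε}. So FIRST(F) = {ε, if, int}.
FIRST(A): from A::=F S we get {ε, if, int}; from A::=int F we get {int}; from A::=ε we get {ε}. So FIRST(A) = {ε, if, int}.
FIRST(A F): take FIRST of each symbol in turn, carrying on past any symbol whose FIRST contains ε; result {ε, if, int}.

{ε, if, int}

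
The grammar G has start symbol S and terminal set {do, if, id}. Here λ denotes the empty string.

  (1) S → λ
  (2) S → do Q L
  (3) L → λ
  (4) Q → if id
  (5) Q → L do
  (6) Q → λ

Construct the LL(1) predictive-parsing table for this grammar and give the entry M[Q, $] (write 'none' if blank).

Q → λ

FIRST(S): from S→λ we get {λ}; from S→do Q L we get {do}. So FIRST(S) = {λ, do}.
FIRST(L): from L→λ we get {λ}. So FIRST(L) = {λ}.
FIRST(Q): from Q→if id we get {if}; from Q→L do we get {do}; from Q→λ we get {λ}. So FIRST(Q) = {λ, do, if}.
FOLLOW(S) includes $ since S is the start symbol.
FOLLOW(S): S appears on no right-hand side. Thus FOLLOW(S) = {$}.
FOLLOW(Q): in S→do Q L, Q is followed by L with FIRST {λ}; in S→do Q L, the suffix after Q is nullable, so FOLLOW(Q) ⊇ FOLLOW(S) = {$}. Thus FOLLOW(Q) = {$}.
For Q → if id: FIRST(if id) = {if}, so it goes in M[Q, t] for t ∈ {if}.
For Q → L do: FIRST(L do) = {do}, so it goes in M[Q, t] for t ∈ {do}.
For Q → λ: FIRST(λ) = {λ}, so it goes in M[Q, t] for t ∈ {}; since λ ∈ FIRST, also for every t ∈ FOLLOW(Q) = {$}.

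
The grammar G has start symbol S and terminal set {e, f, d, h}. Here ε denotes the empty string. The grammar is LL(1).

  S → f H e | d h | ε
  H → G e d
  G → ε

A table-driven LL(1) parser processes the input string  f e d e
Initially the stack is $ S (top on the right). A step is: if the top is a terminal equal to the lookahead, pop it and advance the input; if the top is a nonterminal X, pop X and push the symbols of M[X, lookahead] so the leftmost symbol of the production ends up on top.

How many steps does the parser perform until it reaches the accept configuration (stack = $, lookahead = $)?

     Stack      Input      Action
  1  $ S        f e d e $  expand S → f H e
  2  $ e H f    f e d e $  match f
  3  $ e H      e d e $    expand H → G e d
  4  $ e d e G  e d e $    expand G → ε
  5  $ e d e    e d e $    match e
  6  $ e d      d e $      match d
  7  $ e        e $        match e
Accept reached after 7 steps.

7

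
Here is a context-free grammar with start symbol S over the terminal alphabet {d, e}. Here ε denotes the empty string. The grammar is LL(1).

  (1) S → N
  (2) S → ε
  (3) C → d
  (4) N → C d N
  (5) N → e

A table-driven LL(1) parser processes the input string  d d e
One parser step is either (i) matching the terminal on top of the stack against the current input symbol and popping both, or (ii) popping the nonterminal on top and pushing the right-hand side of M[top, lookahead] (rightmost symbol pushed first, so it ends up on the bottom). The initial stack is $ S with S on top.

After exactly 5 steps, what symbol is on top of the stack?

step 1: stack=$ S  input=d d e $  — expand S → N
step 2: stack=$ N  input=d d e $  — expand N → C d N
step 3: stack=$ N d C  input=d d e $  — expand C → d
step 4: stack=$ N d d  input=d d e $  — match d
step 5: stack=$ N d  input=d e $  — match d
Stack after step 5: $ N (top = N).

N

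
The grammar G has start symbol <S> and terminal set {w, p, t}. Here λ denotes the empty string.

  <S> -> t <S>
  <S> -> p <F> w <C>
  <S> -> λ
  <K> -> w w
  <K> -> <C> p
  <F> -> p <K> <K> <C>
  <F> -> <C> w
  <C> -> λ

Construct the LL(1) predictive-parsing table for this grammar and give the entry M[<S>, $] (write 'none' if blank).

FIRST(<S>) = {λ, p, t}
FIRST(<C>) = {λ}
FIRST(<K>) = {p, w}  (via <C> p)
FIRST(<F>) = {p, w}  (via <C> w)
FOLLOW(<S>) includes $ since <S> is the start symbol.
FOLLOW(<S>): in <S>->t <S>, the suffix after <S> is empty (adds nothing new). Thus FOLLOW(<S>) = {$}.
For <S> -> t <S>: FIRST(t <S>) = {t}, so it goes in M[<S>, t] for t ∈ {t}.
For <S> -> p <F> w <C>: FIRST(p <F> w <C>) = {p}, so it goes in M[<S>, t] for t ∈ {p}.
For <S> -> λ: FIRST(λ) = {λ}, so it goes in M[<S>, t] for t ∈ {}; since λ ∈ FIRST, also for every t ∈ FOLLOW(<S>) = {$}.

<S> -> λ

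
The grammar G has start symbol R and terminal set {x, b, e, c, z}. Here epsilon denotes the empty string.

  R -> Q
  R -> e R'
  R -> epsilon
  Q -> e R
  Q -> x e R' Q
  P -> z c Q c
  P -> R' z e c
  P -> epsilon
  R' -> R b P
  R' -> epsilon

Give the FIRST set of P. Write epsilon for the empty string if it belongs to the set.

FIRST(Q) = {e, x}
FIRST(R) = {epsilon, e, x}  (via Q)
FIRST(R') = {epsilon, b, e, x}  (via R b P)
FIRST(P) = {epsilon, b, e, x, z}  (via R' z e c)

{epsilon, b, e, x, z}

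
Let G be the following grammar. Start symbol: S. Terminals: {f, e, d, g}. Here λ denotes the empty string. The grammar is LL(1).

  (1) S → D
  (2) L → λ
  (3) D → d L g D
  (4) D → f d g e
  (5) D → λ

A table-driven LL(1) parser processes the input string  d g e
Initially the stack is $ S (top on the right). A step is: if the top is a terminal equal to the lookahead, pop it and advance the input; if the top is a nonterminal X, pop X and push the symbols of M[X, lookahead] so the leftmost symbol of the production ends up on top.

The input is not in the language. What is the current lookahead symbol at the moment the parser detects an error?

step 1: stack=$ S  input=d g e $  — expand S → D
step 2: stack=$ D  input=d g e $  — expand D → d L g D
step 3: stack=$ D g L d  input=d g e $  — match d
step 4: stack=$ D g L  input=g e $  — expand L → λ
step 5: stack=$ D g  input=g e $  — match g
step 6: stack=$ D  input=e $  — error: M[D, e] is empty

e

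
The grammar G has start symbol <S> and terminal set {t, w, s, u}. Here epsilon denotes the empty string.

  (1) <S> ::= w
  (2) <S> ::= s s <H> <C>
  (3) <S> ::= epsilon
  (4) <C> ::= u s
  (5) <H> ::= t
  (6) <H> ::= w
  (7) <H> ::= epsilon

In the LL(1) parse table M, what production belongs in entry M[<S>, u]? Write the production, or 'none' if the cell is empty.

FIRST(<S>) = {epsilon, s, w}
FIRST(<C>) = {u}
FIRST(<H>) = {epsilon, t, w}
FOLLOW(<S>) includes $ since <S> is the start symbol.
FOLLOW(<S>): <S> appears on no right-hand side. Thus FOLLOW(<S>) = {$}.
For <S> ::= w: FIRST(w) = {w}, so it goes in M[<S>, t] for t ∈ {w}.
For <S> ::= s s <H> <C>: FIRST(s s <H> <C>) = {s}, so it goes in M[<S>, t] for t ∈ {s}.
For <S> ::= epsilon: FIRST(epsilon) = {epsilon}, so it goes in M[<S>, t] for t ∈ {}; since epsilon ∈ FIRST, also for every t ∈ FOLLOW(<S>) = {$}.
None of these place a production in M[<S>, u].

none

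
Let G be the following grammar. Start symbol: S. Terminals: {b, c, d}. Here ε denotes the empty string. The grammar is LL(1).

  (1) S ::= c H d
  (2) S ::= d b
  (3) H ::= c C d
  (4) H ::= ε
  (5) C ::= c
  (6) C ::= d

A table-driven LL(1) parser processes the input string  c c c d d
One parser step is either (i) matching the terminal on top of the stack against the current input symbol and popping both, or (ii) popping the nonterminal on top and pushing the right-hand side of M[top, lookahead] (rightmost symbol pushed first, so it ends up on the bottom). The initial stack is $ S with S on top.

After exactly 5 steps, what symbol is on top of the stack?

     Stack      Input        Action
  1  $ S        c c c d d $  expand S ::= c H d
  2  $ d H c    c c c d d $  match c
  3  $ d H      c c d d $    expand H ::= c C d
  4  $ d d C c  c c d d $    match c
  5  $ d d C    c d d $      expand C ::= c
Stack after step 5: $ d d c (top = c).

c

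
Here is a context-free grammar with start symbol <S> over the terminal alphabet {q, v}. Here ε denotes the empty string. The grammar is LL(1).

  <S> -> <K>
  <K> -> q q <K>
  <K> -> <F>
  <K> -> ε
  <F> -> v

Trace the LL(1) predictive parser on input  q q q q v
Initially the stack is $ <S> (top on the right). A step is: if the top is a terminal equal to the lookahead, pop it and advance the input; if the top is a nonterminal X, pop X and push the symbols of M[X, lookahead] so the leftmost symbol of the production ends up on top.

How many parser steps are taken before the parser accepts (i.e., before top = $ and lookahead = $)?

10

      Stack      Input        Action
   1  $ <S>      q q q q v $  expand <S> -> <K>
   2  $ <K>      q q q q v $  expand <K> -> q q <K>
   3  $ <K> q q  q q q q v $  match q
   4  $ <K> q    q q q v $    match q
   5  $ <K>      q q v $      expand <K> -> q q <K>
   6  $ <K> q q  q q v $      match q
   7  $ <K> q    q v $        match q
   8  $ <K>      v $          expand <K> -> <F>
   9  $ <F>      v $          expand <F> -> v
  10  $ v        v $          match v
Accept reached after 10 steps.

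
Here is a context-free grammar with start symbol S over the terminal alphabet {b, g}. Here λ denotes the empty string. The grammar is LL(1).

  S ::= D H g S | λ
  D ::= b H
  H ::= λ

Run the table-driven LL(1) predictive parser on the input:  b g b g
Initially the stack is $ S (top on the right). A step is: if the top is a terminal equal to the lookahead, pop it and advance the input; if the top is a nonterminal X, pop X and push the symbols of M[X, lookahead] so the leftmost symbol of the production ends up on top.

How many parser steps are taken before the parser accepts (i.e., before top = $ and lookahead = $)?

step 1: stack=$ S  input=b g b g $  — expand S ::= D H g S
step 2: stack=$ S g H D  input=b g b g $  — expand D ::= b H
step 3: stack=$ S g H H b  input=b g b g $  — match b
step 4: stack=$ S g H H  input=g b g $  — expand H ::= λ
step 5: stack=$ S g H  input=g b g $  — expand H ::= λ
step 6: stack=$ S g  input=g b g $  — match g
step 7: stack=$ S  input=b g $  — expand S ::= D H g S
step 8: stack=$ S g H D  input=b g $  — expand D ::= b H
step 9: stack=$ S g H H b  input=b g $  — match b
step 10: stack=$ S g H H  input=g $  — expand H ::= λ
step 11: stack=$ S g H  input=g $  — expand H ::= λ
step 12: stack=$ S g  input=g $  — match g
step 13: stack=$ S  input=$  — expand S ::= λ
Accept reached after 13 steps.

13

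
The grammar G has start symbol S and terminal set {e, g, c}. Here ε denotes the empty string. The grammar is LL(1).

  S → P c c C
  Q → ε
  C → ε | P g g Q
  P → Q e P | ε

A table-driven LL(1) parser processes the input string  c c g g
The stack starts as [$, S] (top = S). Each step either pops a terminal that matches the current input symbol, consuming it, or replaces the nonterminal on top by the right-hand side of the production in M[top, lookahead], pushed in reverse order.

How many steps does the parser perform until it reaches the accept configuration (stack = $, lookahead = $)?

     Stack      Input      Action
  1  $ S        c c g g $  expand S → P c c C
  2  $ C c c P  c c g g $  expand P → ε
  3  $ C c c    c c g g $  match c
  4  $ C c      c g g $    match c
  5  $ C        g g $      expand C → P g g Q
  6  $ Q g g P  g g $      expand P → ε
  7  $ Q g g    g g $      match g
  8  $ Q g      g $        match g
  9  $ Q        $          expand Q → ε
Accept reached after 9 steps.

9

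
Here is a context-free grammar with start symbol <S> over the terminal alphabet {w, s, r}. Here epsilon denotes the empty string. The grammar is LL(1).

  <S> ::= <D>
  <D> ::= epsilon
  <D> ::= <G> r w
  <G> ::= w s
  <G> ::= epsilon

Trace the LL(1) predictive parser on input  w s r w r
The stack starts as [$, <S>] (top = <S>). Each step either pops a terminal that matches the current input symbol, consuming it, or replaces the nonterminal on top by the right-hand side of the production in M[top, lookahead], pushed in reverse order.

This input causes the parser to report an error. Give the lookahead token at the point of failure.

r

     Stack      Input        Action
  1  $ <S>      w s r w r $  expand <S> ::= <D>
  2  $ <D>      w s r w r $  expand <D> ::= <G> r w
  3  $ w r <G>  w s r w r $  expand <G> ::= w s
  4  $ w r s w  w s r w r $  match w
  5  $ w r s    s r w r $    match s
  6  $ w r      r w r $      match r
  7  $ w        w r $        match w
  8  $          r $          error: stack empty but input remains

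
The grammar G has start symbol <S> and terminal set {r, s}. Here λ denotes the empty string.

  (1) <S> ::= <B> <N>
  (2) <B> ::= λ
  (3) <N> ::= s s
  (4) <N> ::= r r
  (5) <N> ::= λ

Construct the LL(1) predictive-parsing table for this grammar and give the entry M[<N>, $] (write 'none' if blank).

<N> ::= λ

FIRST(<B>): from <B>::=λ we get {λ}. So FIRST(<B>) = {λ}.
FIRST(<N>): from <N>::=s s we get {s}; from <N>::=r r we get {r}; from <N>::=λ we get {λ}. So FIRST(<N>) = {λ, r, s}.
FIRST(<S>): from <S>::=<B> <N> we get {λ, r, s}. So FIRST(<S>) = {λ, r, s}.
FOLLOW(<S>) includes $ since <S> is the start symbol.
FOLLOW(<S>): <S> appears on no right-hand side. Thus FOLLOW(<S>) = {$}.
FOLLOW(<N>): in <S>::=<B> <N>, the suffix after <N> is empty, so FOLLOW(<N>) ⊇ FOLLOW(<S>) = {$}. Thus FOLLOW(<N>) = {$}.
For <N> ::= s s: FIRST(s s) = {s}, so it goes in M[<N>, t] for t ∈ {s}.
For <N> ::= r r: FIRST(r r) = {r}, so it goes in M[<N>, t] for t ∈ {r}.
For <N> ::= λ: FIRST(λ) = {λ}, so it goes in M[<N>, t] for t ∈ {}; since λ ∈ FIRST, also for every t ∈ FOLLOW(<N>) = {$}.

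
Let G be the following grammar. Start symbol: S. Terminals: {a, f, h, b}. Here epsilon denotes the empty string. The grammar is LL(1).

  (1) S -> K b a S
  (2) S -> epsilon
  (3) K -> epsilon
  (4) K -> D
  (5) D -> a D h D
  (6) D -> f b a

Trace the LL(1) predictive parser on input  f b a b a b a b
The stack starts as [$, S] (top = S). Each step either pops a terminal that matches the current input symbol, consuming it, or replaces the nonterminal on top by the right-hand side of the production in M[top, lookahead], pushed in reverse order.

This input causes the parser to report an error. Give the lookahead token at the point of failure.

$

step 1: stack=$ S  input=f b a b a b a b $  — expand S -> K b a S
step 2: stack=$ S a b K  input=f b a b a b a b $  — expand K -> D
step 3: stack=$ S a b D  input=f b a b a b a b $  — expand D -> f b a
step 4: stack=$ S a b a b f  input=f b a b a b a b $  — match f
step 5: stack=$ S a b a b  input=b a b a b a b $  — match b
step 6: stack=$ S a b a  input=a b a b a b $  — match a
step 7: stack=$ S a b  input=b a b a b $  — match b
step 8: stack=$ S a  input=a b a b $  — match a
step 9: stack=$ S  input=b a b $  — expand S -> K b a S
step 10: stack=$ S a b K  input=b a b $  — expand K -> epsilon
step 11: stack=$ S a b  input=b a b $  — match b
step 12: stack=$ S a  input=a b $  — match a
step 13: stack=$ S  input=b $  — expand S -> K b a S
step 14: stack=$ S a b K  input=b $  — expand K -> epsilon
step 15: stack=$ S a b  input=b $  — match b
step 16: stack=$ S a  input=$  — error: top is terminal a but lookahead is $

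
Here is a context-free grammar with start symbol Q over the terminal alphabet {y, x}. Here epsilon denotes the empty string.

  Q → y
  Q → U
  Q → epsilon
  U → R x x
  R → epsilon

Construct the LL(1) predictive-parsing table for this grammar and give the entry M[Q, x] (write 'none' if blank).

FIRST(R) = {epsilon}
FIRST(U) = {x}  (via R x x)
FIRST(Q) = {epsilon, x, y}  (via U)
FOLLOW(Q) includes $ since Q is the start symbol.
FOLLOW(Q): Q appears on no right-hand side. Thus FOLLOW(Q) = {$}.
For Q → y: FIRST(y) = {y}, so it goes in M[Q, t] for t ∈ {y}.
For Q → U: FIRST(U) = {x}, so it goes in M[Q, t] for t ∈ {x}.
For Q → epsilon: FIRST(epsilon) = {epsilon}, so it goes in M[Q, t] for t ∈ {}; since epsilon ∈ FIRST, also for every t ∈ FOLLOW(Q) = {$}.

Q → U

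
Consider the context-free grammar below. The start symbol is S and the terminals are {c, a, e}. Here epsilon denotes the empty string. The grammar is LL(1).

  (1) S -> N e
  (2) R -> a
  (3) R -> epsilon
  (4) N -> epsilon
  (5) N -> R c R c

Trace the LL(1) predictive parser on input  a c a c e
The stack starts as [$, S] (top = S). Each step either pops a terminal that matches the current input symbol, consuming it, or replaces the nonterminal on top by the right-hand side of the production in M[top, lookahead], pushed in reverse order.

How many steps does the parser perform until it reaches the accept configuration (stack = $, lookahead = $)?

9

step 1: stack=$ S  input=a c a c e $  — expand S -> N e
step 2: stack=$ e N  input=a c a c e $  — expand N -> R c R c
step 3: stack=$ e c R c R  input=a c a c e $  — expand R -> a
step 4: stack=$ e c R c a  input=a c a c e $  — match a
step 5: stack=$ e c R c  input=c a c e $  — match c
step 6: stack=$ e c R  input=a c e $  — expand R -> a
step 7: stack=$ e c a  input=a c e $  — match a
step 8: stack=$ e c  input=c e $  — match c
step 9: stack=$ e  input=e $  — match e
Accept reached after 9 steps.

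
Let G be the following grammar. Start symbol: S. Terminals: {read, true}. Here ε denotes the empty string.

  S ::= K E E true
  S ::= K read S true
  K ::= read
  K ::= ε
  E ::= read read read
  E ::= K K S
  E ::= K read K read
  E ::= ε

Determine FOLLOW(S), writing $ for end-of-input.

{$, read, true}

FIRST(K): from K::=read we get {read}; from K::=ε we get {ε}. So FIRST(K) = {ε, read}.
FIRST(S): from S::=K E E true we get {read, true}; from S::=K read S true we get {read}. So FIRST(S) = {read, true}.
FIRST(E): from E::=read read read we get {read}; from E::=K K S we get {read, true}; from E::=K read K read we get {read}; from E::=ε we get {ε}. So FIRST(E) = {ε, read, true}.
FOLLOW(S) includes $ since S is the start symbol.
FOLLOW(K): in S::=K E E true, K is followed by E E true with FIRST {read, true}; in S::=K read S true, K is followed by read S true with FIRST {read}; in E::=K K S (occurrence 1), K is followed by K S with FIRST {read, true}; in E::=K K S (occurrence 2), K is followed by S with FIRST {read, true}; in E::=K read K read (occurrence 1), K is followed by read K read with FIRST {read}; in E::=K read K read (occurrence 2), K is followed by read with FIRST {read}. Thus FOLLOW(K) = {read, true}.
FOLLOW(E): in S::=K E E true (occurrence 1), E is followed by E true with FIRST {read, true}; in S::=K E E true (occurrence 2), E is followed by true with FIRST {true}. Thus FOLLOW(E) = {read, true}.
FOLLOW(S): in S::=K read S true, S is followed by true with FIRST {true}; in E::=K K S, the suffix after S is empty, so FOLLOW(S) ⊇ FOLLOW(E) = {read, true}. Thus FOLLOW(S) = {$, read, true}.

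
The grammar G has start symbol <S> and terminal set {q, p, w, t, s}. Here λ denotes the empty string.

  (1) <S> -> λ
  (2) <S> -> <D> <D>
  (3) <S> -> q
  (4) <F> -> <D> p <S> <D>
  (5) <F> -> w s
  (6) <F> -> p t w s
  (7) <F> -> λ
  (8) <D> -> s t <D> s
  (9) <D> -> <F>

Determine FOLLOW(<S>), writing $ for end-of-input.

{$, p, s, w}

FIRST(<S>) = {λ, p, q, s, w}  (via <D> <D>)
FIRST(<F>) = {λ, p, s, w}  (via <D> p <S> <D>)
FIRST(<D>) = {λ, p, s, w}  (via <F>)
FOLLOW(<S>) includes $ since <S> is the start symbol.
FOLLOW(<S>): in <F>-><D> p <S> <D>, <S> is followed by <D> with FIRST {λ, p, s, w}; in <F>-><D> p <S> <D>, the suffix after <S> is nullable, so FOLLOW(<S>) ⊇ FOLLOW(<F>) = {$, p, s, w}. Thus FOLLOW(<S>) = {$, p, s, w}.
FOLLOW(<F>): in <D>-><F>, the suffix after <F> is empty, so FOLLOW(<F>) ⊇ FOLLOW(<D>) = {$, p, s, w}. Thus FOLLOW(<F>) = {$, p, s, w}.
FOLLOW(<D>): in <S>-><D> <D> (occurrence 1), <D> is followed by <D> with FIRST {λ, p, s, w}; in <S>-><D> <D> (occurrence 1), the suffix after <D> is nullable, so FOLLOW(<D>) ⊇ FOLLOW(<S>) = {$, p, s, w}; in <S>-><D> <D> (occurrence 2), the suffix after <D> is empty, so FOLLOW(<D>) ⊇ FOLLOW(<S>) = {$, p, s, w}; in <F>-><D> p <S> <D> (occurrence 1), <D> is followed by p <S> <D> with FIRST {p}; in <F>-><D> p <S> <D> (occurrence 2), the suffix after <D> is empty, so FOLLOW(<D>) ⊇ FOLLOW(<F>) = {$, p, s, w}; in <D>->s t <D> s, <D> is followed by s with FIRST {s}. Thus FOLLOW(<D>) = {$, p, s, w}.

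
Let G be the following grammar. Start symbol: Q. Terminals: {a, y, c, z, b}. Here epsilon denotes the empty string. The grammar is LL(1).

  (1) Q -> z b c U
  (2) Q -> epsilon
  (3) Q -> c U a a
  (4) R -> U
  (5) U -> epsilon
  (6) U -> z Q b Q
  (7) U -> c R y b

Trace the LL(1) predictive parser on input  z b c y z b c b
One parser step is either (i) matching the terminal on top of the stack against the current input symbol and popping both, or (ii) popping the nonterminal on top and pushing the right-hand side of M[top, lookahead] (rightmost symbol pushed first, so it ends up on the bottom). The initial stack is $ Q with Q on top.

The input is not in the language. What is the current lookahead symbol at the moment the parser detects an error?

y

     Stack      Input              Action
  1  $ Q        z b c y z b c b $  expand Q -> z b c U
  2  $ U c b z  z b c y z b c b $  match z
  3  $ U c b    b c y z b c b $    match b
  4  $ U c      c y z b c b $      match c
  5  $ U        y z b c b $        expand U -> epsilon
  6  $          y z b c b $        error: stack empty but input remains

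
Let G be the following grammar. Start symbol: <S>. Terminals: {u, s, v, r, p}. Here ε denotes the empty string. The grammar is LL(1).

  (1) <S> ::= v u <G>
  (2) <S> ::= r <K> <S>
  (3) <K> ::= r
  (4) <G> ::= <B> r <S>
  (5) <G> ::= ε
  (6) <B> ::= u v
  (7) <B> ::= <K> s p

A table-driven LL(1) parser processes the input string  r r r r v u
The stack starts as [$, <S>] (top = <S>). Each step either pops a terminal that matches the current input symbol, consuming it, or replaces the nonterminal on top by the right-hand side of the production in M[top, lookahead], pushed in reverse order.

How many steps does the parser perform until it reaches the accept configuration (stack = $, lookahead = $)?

12

      Stack        Input          Action
   1  $ <S>        r r r r v u $  expand <S> ::= r <K> <S>
   2  $ <S> <K> r  r r r r v u $  match r
   3  $ <S> <K>    r r r v u $    expand <K> ::= r
   4  $ <S> r      r r r v u $    match r
   5  $ <S>        r r v u $      expand <S> ::= r <K> <S>
   6  $ <S> <K> r  r r v u $      match r
   7  $ <S> <K>    r v u $        expand <K> ::= r
   8  $ <S> r      r v u $        match r
   9  $ <S>        v u $          expand <S> ::= v u <G>
  10  $ <G> u v    v u $          match v
  11  $ <G> u      u $            match u
  12  $ <G>        $              expand <G> ::= ε
Accept reached after 12 steps.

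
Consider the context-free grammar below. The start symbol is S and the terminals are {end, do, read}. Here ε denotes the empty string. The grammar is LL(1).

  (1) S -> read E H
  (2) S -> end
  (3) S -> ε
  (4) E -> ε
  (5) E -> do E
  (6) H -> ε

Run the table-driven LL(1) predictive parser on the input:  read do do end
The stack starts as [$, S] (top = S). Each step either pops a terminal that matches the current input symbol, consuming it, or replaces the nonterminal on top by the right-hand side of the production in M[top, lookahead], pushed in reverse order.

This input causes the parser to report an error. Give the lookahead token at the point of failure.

end

step 1: stack=$ S  input=read do do end $  — expand S -> read E H
step 2: stack=$ H E read  input=read do do end $  — match read
step 3: stack=$ H E  input=do do end $  — expand E -> do E
step 4: stack=$ H E do  input=do do end $  — match do
step 5: stack=$ H E  input=do end $  — expand E -> do E
step 6: stack=$ H E do  input=do end $  — match do
step 7: stack=$ H E  input=end $  — error: M[E, end] is empty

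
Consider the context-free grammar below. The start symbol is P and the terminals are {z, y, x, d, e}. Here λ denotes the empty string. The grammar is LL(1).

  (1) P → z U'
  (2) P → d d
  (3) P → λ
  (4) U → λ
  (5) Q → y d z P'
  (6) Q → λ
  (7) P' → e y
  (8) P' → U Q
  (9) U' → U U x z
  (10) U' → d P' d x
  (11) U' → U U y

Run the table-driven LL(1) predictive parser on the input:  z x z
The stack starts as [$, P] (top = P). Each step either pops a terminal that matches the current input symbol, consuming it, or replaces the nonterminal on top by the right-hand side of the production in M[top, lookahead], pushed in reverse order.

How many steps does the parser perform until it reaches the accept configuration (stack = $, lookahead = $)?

     Stack      Input    Action
  1  $ P        z x z $  expand P → z U'
  2  $ U' z     z x z $  match z
  3  $ U'       x z $    expand U' → U U x z
  4  $ z x U U  x z $    expand U → λ
  5  $ z x U    x z $    expand U → λ
  6  $ z x      x z $    match x
  7  $ z        z $      match z
Accept reached after 7 steps.

7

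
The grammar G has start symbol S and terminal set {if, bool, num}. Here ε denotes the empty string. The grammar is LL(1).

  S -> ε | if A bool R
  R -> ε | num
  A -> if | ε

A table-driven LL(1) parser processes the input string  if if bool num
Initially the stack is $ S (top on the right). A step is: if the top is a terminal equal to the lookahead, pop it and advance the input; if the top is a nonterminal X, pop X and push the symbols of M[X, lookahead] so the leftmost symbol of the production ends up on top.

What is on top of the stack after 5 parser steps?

step 1: stack=$ S  input=if if bool num $  — expand S -> if A bool R
step 2: stack=$ R bool A if  input=if if bool num $  — match if
step 3: stack=$ R bool A  input=if bool num $  — expand A -> if
step 4: stack=$ R bool if  input=if bool num $  — match if
step 5: stack=$ R bool  input=bool num $  — match bool
Stack after step 5: $ R (top = R).

R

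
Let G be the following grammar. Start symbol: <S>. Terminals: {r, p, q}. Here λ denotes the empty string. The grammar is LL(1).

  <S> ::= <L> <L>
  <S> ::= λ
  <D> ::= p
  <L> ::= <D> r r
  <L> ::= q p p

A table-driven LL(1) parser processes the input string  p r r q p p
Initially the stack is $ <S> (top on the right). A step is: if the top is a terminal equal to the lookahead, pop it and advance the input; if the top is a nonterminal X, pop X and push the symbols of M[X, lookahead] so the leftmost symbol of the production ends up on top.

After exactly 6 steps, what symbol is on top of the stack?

<L>

     Stack          Input          Action
  1  $ <S>          p r r q p p $  expand <S> ::= <L> <L>
  2  $ <L> <L>      p r r q p p $  expand <L> ::= <D> r r
  3  $ <L> r r <D>  p r r q p p $  expand <D> ::= p
  4  $ <L> r r p    p r r q p p $  match p
  5  $ <L> r r      r r q p p $    match r
  6  $ <L> r        r q p p $      match r
Stack after step 6: $ <L> (top = <L>).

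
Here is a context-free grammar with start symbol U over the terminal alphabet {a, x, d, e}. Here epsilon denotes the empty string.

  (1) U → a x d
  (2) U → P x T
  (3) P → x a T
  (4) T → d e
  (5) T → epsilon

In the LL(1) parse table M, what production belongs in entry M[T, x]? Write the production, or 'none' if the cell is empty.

T → epsilon

FIRST(P) = {x}
FIRST(T) = {epsilon, d}
FIRST(U) = {a, x}  (via P x T)
FOLLOW(U) includes $ since U is the start symbol.
FOLLOW(U): U appears on no right-hand side. Thus FOLLOW(U) = {$}.
FOLLOW(P): in U→P x T, P is followed by x T with FIRST {x}. Thus FOLLOW(P) = {x}.
FOLLOW(T): in U→P x T, the suffix after T is empty, so FOLLOW(T) ⊇ FOLLOW(U) = {$}; in P→x a T, the suffix after T is empty, so FOLLOW(T) ⊇ FOLLOW(P) = {x}. Thus FOLLOW(T) = {$, x}.
For T → d e: FIRST(d e) = {d}, so it goes in M[T, t] for t ∈ {d}.
For T → epsilon: FIRST(epsilon) = {epsilon}, so it goes in M[T, t] for t ∈ {}; since epsilon ∈ FIRST, also for every t ∈ FOLLOW(T) = {$, x}.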